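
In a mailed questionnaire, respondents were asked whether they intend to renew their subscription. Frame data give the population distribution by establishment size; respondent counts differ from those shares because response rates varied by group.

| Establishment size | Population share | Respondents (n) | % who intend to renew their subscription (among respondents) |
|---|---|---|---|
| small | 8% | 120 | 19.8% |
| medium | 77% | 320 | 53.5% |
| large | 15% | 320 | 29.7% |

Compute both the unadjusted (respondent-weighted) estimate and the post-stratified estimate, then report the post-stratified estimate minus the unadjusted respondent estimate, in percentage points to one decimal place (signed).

Unadjusted (pooled respondent) estimate weights by respondent counts:
  (120/760)×19.8 + (320/760)×53.5 + (320/760)×29.7 = 38.1579%
Post-stratified estimate weights by population shares:
  0.08×19.8 + 0.77×53.5 + 0.15×29.7 = 47.234%
Difference = 47.234 − 38.1579 = 9.0761 pp.

+9.1 percentage points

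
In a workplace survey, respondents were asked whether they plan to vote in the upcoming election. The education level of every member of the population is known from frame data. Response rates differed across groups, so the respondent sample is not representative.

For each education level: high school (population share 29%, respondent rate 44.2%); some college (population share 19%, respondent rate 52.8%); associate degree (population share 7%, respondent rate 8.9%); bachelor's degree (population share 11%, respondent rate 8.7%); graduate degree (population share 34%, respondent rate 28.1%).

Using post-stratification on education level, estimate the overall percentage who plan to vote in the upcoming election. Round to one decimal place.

Reweight to the known education level distribution:
  high school: 0.29 × 44.2 = 12.818
  some college: 0.19 × 52.8 = 10.032
  associate degree: 0.07 × 8.9 = 0.623
  bachelor's degree: 0.11 × 8.7 = 0.957
  graduate degree: 0.34 × 28.1 = 9.554
Post-stratified estimate = 33.984 → 34.0%.

34.0%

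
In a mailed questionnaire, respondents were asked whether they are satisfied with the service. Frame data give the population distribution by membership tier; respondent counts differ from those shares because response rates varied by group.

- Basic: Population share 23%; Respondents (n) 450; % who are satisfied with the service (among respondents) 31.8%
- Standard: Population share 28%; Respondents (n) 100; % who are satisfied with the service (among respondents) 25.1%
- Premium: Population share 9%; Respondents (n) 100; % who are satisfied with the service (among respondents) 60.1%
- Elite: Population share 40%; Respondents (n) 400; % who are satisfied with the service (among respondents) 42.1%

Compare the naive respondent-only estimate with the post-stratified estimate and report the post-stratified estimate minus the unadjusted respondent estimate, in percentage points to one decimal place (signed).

-1.2 percentage points

Without adjustment, the pooled respondent share is:
  (450/1050)×31.8 + (100/1050)×25.1 + (100/1050)×60.1 + (400/1050)×42.1 = 37.781%
Post-stratifying to population shares instead:
  0.23×31.8 + 0.28×25.1 + 0.09×60.1 + 0.4×42.1 = 36.591%
Difference = 36.591 − 37.781 = -1.19 pp.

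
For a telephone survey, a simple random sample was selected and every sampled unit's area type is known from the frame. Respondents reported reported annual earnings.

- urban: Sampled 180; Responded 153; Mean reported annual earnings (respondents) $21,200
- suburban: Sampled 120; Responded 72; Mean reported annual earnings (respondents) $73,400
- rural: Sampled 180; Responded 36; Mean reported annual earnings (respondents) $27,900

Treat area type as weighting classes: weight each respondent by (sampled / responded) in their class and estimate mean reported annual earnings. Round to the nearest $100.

$36,800

Class response rates: urban 153/180 = 85%, suburban 72/120 = 60%, rural 36/180 = 20%.
With weight = n_sampled/n_responded per class, the weighted class total is n_sampled:
  urban: 180 × 21,200 = 3,816,000
  suburban: 120 × 73,400 = 8,808,000
  rural: 180 × 27,900 = 5,022,000
Adjusted estimate = 17,646,000 / 480 = 36762.5 → $36,800.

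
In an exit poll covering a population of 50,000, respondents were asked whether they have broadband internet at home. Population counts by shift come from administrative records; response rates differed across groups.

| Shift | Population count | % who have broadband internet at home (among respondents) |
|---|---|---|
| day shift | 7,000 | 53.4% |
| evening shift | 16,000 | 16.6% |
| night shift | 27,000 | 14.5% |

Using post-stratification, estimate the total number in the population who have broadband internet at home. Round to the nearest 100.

10,300

Estimated count per cell = population count × respondent percentage:
  day shift: 7,000 × 53.4% = 3738
  evening shift: 16,000 × 16.6% = 2656
  night shift: 27,000 × 14.5% = 3915
Estimated total = 10,309 → 10,300.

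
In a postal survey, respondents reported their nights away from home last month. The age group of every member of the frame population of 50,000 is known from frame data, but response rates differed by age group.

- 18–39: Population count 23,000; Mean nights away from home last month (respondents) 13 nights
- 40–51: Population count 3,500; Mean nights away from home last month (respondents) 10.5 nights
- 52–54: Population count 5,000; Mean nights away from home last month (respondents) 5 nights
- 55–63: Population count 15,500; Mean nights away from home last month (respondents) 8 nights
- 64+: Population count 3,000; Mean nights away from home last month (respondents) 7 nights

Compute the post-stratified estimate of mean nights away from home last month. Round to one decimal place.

Each cell contributes population-share × respondent value:
  18–39: (23,000/50,000) × 13 = 5.98
  40–51: (3,500/50,000) × 10.5 = 0.735
  52–54: (5,000/50,000) × 5 = 0.5
  55–63: (15,500/50,000) × 8 = 2.48
  64+: (3,000/50,000) × 7 = 0.42
Post-stratified estimate = 10.115 → 10.1.

10.1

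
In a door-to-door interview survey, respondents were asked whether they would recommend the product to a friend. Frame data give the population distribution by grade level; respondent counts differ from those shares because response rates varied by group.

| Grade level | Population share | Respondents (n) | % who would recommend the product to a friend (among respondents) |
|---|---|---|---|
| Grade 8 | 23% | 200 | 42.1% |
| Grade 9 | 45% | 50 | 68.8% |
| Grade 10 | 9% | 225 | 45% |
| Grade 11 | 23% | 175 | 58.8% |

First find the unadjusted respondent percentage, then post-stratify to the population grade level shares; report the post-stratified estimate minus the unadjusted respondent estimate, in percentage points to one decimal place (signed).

+8.6 percentage points

Without adjustment, the pooled respondent share is:
  (200/650)×42.1 + (50/650)×68.8 + (225/650)×45 + (175/650)×58.8 = 49.6538%
Reweighting by population grade level shares:
  0.23×42.1 + 0.45×68.8 + 0.09×45 + 0.23×58.8 = 58.217%
Difference = 58.217 − 49.6538 = 8.5632 pp.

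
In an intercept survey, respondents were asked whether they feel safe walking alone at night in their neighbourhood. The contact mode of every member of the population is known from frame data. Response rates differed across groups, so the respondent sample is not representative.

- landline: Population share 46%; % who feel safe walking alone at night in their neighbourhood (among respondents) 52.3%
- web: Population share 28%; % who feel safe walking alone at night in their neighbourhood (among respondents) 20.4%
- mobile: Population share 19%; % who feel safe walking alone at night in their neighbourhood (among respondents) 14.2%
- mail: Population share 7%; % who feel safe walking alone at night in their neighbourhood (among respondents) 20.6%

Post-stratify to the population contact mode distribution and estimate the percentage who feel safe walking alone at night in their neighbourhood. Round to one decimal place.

Weight each group's respondent value by its population share:
  landline: 0.46 × 52.3 = 24.058
  web: 0.28 × 20.4 = 5.712
  mobile: 0.19 × 14.2 = 2.698
  mail: 0.07 × 20.6 = 1.442
Post-stratified estimate = 33.91 → 33.9%.

33.9%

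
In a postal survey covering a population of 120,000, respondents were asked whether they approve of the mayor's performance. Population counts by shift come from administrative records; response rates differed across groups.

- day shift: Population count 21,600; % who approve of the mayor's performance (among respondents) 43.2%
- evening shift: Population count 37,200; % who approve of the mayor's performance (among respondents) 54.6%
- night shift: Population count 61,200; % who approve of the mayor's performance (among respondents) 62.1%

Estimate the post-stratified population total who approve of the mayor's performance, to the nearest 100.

Estimated count per cell = population count × respondent percentage:
  day shift: 21,600 × 43.2% = 9331.2
  evening shift: 37,200 × 54.6% = 20311.2
  night shift: 61,200 × 62.1% = 38005.2
Estimated total = 67647.6 → 67,600.

67,600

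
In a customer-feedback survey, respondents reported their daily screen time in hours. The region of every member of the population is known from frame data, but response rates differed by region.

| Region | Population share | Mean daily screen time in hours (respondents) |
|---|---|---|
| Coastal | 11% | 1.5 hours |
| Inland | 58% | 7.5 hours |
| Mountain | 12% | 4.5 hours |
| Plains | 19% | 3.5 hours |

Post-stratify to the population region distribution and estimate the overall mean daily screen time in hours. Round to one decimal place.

5.7

Each cell contributes population-share × respondent value:
  Coastal: 0.11 × 1.5 = 0.165
  Inland: 0.58 × 7.5 = 4.35
  Mountain: 0.12 × 4.5 = 0.54
  Plains: 0.19 × 3.5 = 0.665
Post-stratified estimate = 5.72 → 5.7.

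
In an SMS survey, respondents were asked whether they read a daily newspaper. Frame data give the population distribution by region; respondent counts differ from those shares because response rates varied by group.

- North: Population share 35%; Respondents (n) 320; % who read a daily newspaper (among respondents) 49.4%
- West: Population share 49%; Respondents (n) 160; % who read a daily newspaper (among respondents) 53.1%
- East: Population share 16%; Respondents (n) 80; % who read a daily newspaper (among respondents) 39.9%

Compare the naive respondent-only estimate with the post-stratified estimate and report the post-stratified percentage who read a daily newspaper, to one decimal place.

49.7%

Unadjusted (pooled respondent) estimate weights by respondent counts:
  (320/560)×49.4 + (160/560)×53.1 + (80/560)×39.9 = 49.1%
Post-stratified estimate weights by population shares:
  0.35×49.4 + 0.49×53.1 + 0.16×39.9 = 49.693%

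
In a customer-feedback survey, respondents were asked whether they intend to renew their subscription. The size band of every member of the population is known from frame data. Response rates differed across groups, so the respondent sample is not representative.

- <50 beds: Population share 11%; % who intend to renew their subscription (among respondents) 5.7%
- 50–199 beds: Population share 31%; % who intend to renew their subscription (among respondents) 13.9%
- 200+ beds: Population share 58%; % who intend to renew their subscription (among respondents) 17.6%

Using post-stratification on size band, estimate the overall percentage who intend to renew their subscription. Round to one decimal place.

15.1%

Post-stratification weights by population share, not respondent share:
  <50 beds: 0.11 × 5.7 = 0.627
  50–199 beds: 0.31 × 13.9 = 4.309
  200+ beds: 0.58 × 17.6 = 10.208
Post-stratified estimate = 15.144 → 15.1%.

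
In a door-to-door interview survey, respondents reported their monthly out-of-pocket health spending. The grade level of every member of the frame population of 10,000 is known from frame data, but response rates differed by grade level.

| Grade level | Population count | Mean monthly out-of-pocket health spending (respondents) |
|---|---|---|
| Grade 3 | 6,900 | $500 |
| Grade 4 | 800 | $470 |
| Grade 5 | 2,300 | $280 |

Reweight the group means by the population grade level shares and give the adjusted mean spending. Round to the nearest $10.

$450

Post-stratification weights by population share, not respondent share:
  Grade 3: (6,900/10,000) × 500 = 345
  Grade 4: (800/10,000) × 470 = 37.6
  Grade 5: (2,300/10,000) × 280 = 64.4
Post-stratified estimate = 447 → $450.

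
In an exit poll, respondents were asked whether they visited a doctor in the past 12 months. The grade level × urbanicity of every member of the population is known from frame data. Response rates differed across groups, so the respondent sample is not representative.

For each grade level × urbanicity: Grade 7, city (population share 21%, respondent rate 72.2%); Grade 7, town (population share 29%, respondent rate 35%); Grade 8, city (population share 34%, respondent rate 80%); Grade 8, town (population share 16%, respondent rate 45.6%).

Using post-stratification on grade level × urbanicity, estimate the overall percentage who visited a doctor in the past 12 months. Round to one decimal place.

59.8%

Weight each group's respondent value by its population share:
  Grade 7, city: 0.21 × 72.2 = 15.162
  Grade 7, town: 0.29 × 35 = 10.15
  Grade 8, city: 0.34 × 80 = 27.2
  Grade 8, town: 0.16 × 45.6 = 7.296
Post-stratified estimate = 59.808 → 59.8%.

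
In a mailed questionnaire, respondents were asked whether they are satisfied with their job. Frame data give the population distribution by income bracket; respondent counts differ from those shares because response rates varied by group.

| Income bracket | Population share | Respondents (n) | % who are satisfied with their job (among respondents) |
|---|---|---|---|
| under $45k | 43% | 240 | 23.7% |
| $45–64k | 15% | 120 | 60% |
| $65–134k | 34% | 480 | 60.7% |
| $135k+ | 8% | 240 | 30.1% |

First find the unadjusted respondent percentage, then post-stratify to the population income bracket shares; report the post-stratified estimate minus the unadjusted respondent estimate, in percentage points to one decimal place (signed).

-3.4 percentage points

Unadjusted (pooled respondent) estimate weights by respondent counts:
  (240/1080)×23.7 + (120/1080)×60 + (480/1080)×60.7 + (240/1080)×30.1 = 45.6%
Post-stratifying to population shares instead:
  0.43×23.7 + 0.15×60 + 0.34×60.7 + 0.08×30.1 = 42.237%
Difference = 42.237 − 45.6 = -3.363 pp.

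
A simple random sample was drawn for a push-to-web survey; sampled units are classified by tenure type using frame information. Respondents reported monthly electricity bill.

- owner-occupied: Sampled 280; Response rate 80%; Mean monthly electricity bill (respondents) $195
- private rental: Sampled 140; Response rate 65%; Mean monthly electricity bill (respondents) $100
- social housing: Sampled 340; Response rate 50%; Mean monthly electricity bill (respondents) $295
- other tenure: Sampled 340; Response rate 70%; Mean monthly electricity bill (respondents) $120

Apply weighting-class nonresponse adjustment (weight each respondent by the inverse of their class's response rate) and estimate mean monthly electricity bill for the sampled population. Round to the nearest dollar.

With weight = n_sampled/n_responded per class, the weighted class total is n_sampled:
  owner-occupied: 280 × 195 = 54,600
  private rental: 140 × 100 = 14,000
  social housing: 340 × 295 = 100,300
  other tenure: 340 × 120 = 40,800
Adjusted estimate = 209,700 / 1,100 = 190.636 → $191.

$191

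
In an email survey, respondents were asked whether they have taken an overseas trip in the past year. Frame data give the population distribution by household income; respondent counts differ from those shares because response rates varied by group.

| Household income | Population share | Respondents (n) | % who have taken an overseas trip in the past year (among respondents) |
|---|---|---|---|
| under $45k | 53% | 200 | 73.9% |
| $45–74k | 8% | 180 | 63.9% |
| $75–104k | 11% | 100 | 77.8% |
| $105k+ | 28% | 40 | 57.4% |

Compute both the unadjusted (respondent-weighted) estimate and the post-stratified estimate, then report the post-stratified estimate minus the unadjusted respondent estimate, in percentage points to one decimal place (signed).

-1.0 percentage points

Unadjusted (pooled respondent) estimate weights by respondent counts:
  (200/520)×73.9 + (180/520)×63.9 + (100/520)×77.8 + (40/520)×57.4 = 69.9192%
Post-stratifying to population shares instead:
  0.53×73.9 + 0.08×63.9 + 0.11×77.8 + 0.28×57.4 = 68.909%
Difference = 68.909 − 69.9192 = -1.0102 pp.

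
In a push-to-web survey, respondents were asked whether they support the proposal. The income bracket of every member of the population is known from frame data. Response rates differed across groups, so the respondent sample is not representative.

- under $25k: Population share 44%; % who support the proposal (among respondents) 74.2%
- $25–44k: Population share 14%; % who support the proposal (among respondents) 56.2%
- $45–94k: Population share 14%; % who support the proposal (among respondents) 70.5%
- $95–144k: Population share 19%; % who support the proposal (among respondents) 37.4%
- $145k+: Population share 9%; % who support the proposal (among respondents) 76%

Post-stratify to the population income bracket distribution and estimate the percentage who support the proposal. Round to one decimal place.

Each cell contributes population-share × respondent value:
  under $25k: 0.44 × 74.2 = 32.648
  $25–44k: 0.14 × 56.2 = 7.868
  $45–94k: 0.14 × 70.5 = 9.87
  $95–144k: 0.19 × 37.4 = 7.106
  $145k+: 0.09 × 76 = 6.84
Post-stratified estimate = 64.332 → 64.3%.

64.3%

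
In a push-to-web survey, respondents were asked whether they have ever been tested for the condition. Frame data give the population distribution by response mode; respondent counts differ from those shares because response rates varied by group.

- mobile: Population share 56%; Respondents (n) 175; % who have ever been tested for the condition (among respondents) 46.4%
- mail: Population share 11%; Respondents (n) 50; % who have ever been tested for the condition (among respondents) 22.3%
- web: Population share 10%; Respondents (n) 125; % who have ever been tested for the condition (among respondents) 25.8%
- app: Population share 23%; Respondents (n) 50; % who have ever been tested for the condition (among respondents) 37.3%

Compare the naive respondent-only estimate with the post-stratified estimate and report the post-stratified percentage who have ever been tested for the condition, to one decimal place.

Without adjustment, the pooled respondent share is:
  (175/400)×46.4 + (50/400)×22.3 + (125/400)×25.8 + (50/400)×37.3 = 35.8125%
Reweighting by population response mode shares:
  0.56×46.4 + 0.11×22.3 + 0.1×25.8 + 0.23×37.3 = 39.596%

39.6%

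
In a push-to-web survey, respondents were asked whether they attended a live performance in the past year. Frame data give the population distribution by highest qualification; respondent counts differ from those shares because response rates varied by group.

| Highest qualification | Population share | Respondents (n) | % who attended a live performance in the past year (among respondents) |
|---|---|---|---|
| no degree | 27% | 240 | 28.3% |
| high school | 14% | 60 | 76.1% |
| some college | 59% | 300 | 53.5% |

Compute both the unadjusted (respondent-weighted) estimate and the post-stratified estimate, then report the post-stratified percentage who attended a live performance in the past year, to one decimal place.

49.9%

Without adjustment, the pooled respondent share is:
  (240/600)×28.3 + (60/600)×76.1 + (300/600)×53.5 = 45.68%
Post-stratifying to population shares instead:
  0.27×28.3 + 0.14×76.1 + 0.59×53.5 = 49.86%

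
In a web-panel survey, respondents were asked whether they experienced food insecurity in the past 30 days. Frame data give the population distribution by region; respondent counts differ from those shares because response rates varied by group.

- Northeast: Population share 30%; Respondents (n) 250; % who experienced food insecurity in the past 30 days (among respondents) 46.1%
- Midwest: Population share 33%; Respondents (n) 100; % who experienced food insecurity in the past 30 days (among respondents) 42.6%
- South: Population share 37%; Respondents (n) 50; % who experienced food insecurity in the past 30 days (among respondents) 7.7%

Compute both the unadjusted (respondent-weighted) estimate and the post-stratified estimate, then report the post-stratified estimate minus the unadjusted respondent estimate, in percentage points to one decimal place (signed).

Unadjusted (pooled respondent) estimate weights by respondent counts:
  (250/400)×46.1 + (100/400)×42.6 + (50/400)×7.7 = 40.425%
Post-stratified estimate weights by population shares:
  0.3×46.1 + 0.33×42.6 + 0.37×7.7 = 30.737%
Difference = 30.737 − 40.425 = -9.688 pp.

-9.7 percentage points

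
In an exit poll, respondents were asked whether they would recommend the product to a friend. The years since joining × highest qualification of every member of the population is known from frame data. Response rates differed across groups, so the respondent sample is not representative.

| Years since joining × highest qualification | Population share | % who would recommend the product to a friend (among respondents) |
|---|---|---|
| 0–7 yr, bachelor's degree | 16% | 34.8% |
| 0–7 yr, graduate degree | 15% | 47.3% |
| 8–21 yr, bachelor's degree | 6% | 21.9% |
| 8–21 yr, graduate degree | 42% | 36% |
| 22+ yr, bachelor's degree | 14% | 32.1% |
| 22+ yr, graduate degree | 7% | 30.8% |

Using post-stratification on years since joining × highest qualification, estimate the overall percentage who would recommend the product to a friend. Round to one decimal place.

Weight each group's respondent value by its population share:
  0–7 yr, bachelor's degree: 0.16 × 34.8 = 5.568
  0–7 yr, graduate degree: 0.15 × 47.3 = 7.095
  8–21 yr, bachelor's degree: 0.06 × 21.9 = 1.314
  8–21 yr, graduate degree: 0.42 × 36 = 15.12
  22+ yr, bachelor's degree: 0.14 × 32.1 = 4.494
  22+ yr, graduate degree: 0.07 × 30.8 = 2.156
Post-stratified estimate = 35.747 → 35.7%.

35.7%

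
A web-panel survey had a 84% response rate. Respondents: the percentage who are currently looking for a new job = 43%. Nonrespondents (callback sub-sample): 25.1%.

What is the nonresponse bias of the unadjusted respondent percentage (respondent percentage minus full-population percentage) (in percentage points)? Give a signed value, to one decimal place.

+2.9 percentage points

Nonresponse fraction = 1 − 0.84 = 0.16.
Bias = (nonresponse fraction) × (respondent percentage − nonrespondent percentage)
     = 0.16 × (43 − 25.1) = 0.16 × 17.9 = 2.864.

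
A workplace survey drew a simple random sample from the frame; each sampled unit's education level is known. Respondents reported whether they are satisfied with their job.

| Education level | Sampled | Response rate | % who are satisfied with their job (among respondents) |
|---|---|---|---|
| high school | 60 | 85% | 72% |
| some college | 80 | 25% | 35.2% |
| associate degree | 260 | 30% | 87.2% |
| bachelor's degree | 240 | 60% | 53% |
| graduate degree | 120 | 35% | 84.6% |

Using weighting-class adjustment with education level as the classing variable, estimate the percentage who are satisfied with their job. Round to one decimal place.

69.3%

Each respondent's weight = sampled/responded in their class; summing within a class gives n_sampled, so:
  high school: 60 × 72 = 4320
  some college: 80 × 35.2 = 2816
  associate degree: 260 × 87.2 = 22,672
  bachelor's degree: 240 × 53 = 12,720
  graduate degree: 120 × 84.6 = 10,152
Adjusted estimate = 52,680 / 760 = 69.3158 → 69.3%.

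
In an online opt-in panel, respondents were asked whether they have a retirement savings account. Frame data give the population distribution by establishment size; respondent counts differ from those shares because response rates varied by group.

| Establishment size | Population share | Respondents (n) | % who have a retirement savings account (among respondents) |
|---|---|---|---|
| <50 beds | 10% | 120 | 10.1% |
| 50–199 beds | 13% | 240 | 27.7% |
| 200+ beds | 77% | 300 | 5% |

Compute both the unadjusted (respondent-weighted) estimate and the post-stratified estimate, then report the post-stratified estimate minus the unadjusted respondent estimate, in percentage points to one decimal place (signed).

Unadjusted (pooled respondent) estimate weights by respondent counts:
  (120/660)×10.1 + (240/660)×27.7 + (300/660)×5 = 14.1818%
Post-stratifying to population shares instead:
  0.1×10.1 + 0.13×27.7 + 0.77×5 = 8.461%
Difference = 8.461 − 14.1818 = -5.7208 pp.

-5.7 percentage points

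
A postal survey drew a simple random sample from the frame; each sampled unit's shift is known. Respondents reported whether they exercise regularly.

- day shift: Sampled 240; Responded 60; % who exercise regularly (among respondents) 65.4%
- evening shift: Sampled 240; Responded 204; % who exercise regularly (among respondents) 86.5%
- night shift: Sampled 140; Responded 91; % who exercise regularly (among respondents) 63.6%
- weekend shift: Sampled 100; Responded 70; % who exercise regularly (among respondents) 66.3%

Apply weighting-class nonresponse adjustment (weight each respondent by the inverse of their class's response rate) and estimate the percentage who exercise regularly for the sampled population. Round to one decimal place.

Class response rates: day shift 60/240 = 25%, evening shift 204/240 = 85%, night shift 91/140 = 65%, weekend shift 70/100 = 70%.
Weighting each respondent by the inverse class response rate inflates each class back to its sampled size, so the class weight is n_sampled:
  day shift: 240 × 65.4 = 15696
  evening shift: 240 × 86.5 = 20,760
  night shift: 140 × 63.6 = 8904
  weekend shift: 100 × 66.3 = 6630
Adjusted estimate = 51,990 / 720 = 72.2083 → 72.2%.

72.2%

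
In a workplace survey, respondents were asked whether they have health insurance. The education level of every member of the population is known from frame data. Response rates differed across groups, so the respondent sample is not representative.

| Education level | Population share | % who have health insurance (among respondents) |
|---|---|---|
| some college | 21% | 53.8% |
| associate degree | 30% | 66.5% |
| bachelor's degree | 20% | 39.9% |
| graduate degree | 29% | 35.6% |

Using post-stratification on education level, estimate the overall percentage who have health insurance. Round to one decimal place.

49.6%

Post-stratification weights by population share, not respondent share:
  some college: 0.21 × 53.8 = 11.298
  associate degree: 0.3 × 66.5 = 19.95
  bachelor's degree: 0.2 × 39.9 = 7.98
  graduate degree: 0.29 × 35.6 = 10.324
Post-stratified estimate = 49.552 → 49.6%.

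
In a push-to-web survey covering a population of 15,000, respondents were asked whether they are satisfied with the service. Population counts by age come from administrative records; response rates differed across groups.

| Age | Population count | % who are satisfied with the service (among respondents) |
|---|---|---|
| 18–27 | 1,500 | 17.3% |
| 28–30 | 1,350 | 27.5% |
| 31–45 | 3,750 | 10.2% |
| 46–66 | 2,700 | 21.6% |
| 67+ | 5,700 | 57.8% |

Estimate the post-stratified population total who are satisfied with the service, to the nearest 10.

Estimated count per cell = population count × respondent percentage:
  18–27: 1,500 × 17.3% = 259.5
  28–30: 1,350 × 27.5% = 371.25
  31–45: 3,750 × 10.2% = 382.5
  46–66: 2,700 × 21.6% = 583.2
  67+: 5,700 × 57.8% = 3294.6
Estimated total = 4891.05 → 4,890.

4,890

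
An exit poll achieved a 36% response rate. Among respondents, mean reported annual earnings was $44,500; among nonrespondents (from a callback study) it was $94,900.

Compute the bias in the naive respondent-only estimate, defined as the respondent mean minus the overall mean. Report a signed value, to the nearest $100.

Nonresponse fraction = 1 − 0.36 = 0.64.
Bias = (nonresponse fraction) × (respondent mean − nonrespondent mean)
     = 0.64 × (44,500 − 94,900) = 0.64 × -50,400 = -32,256.

-$32,300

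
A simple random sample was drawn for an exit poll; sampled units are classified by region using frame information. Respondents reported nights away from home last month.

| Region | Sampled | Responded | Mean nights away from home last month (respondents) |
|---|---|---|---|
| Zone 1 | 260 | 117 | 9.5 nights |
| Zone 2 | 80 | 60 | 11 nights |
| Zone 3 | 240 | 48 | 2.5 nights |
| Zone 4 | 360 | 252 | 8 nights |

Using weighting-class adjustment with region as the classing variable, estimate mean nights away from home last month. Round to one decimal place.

7.3

Class response rates: Zone 1 117/260 = 45%, Zone 2 60/80 = 75%, Zone 3 48/240 = 20%, Zone 4 252/360 = 70%.
Weighting each respondent by the inverse class response rate inflates each class back to its sampled size, so the class weight is n_sampled:
  Zone 1: 260 × 9.5 = 2470
  Zone 2: 80 × 11 = 880
  Zone 3: 240 × 2.5 = 600
  Zone 4: 360 × 8 = 2880
Adjusted estimate = 6830 / 940 = 7.26596 → 7.3.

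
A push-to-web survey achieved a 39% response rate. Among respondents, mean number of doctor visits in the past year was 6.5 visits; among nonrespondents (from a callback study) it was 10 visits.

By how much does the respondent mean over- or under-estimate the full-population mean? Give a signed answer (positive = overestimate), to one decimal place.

Nonresponse fraction = 1 − 0.39 = 0.61.
Bias = (nonresponse fraction) × (respondent mean − nonrespondent mean)
     = 0.61 × (6.5 − 10) = 0.61 × -3.5 = -2.135.

-2.1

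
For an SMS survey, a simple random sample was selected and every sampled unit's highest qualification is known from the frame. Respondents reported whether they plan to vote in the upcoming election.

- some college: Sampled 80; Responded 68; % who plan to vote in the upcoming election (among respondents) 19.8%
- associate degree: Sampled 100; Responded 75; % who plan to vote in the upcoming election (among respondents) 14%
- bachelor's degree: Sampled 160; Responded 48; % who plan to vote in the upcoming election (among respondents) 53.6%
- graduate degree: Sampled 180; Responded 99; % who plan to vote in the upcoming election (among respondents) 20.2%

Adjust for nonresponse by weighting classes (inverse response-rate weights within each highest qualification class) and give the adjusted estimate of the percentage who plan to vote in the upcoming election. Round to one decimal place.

29.2%

Class response rates: some college 68/80 = 85%, associate degree 75/100 = 75%, bachelor's degree 48/160 = 30%, graduate degree 99/180 = 55%.
Each respondent's weight = sampled/responded in their class; summing within a class gives n_sampled, so:
  some college: 80 × 19.8 = 1584
  associate degree: 100 × 14 = 1400
  bachelor's degree: 160 × 53.6 = 8576
  graduate degree: 180 × 20.2 = 3636
Adjusted estimate = 15,196 / 520 = 29.2231 → 29.2%.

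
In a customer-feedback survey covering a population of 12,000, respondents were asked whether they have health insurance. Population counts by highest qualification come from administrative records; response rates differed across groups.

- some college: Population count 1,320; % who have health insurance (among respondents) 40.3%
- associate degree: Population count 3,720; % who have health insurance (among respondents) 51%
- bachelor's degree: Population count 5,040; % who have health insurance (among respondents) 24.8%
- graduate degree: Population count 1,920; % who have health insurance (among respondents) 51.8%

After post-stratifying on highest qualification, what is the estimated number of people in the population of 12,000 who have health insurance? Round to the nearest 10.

4,670

Estimated count per cell = population count × respondent percentage:
  some college: 1,320 × 40.3% = 531.96
  associate degree: 3,720 × 51% = 1897.2
  bachelor's degree: 5,040 × 24.8% = 1249.92
  graduate degree: 1,920 × 51.8% = 994.56
Estimated total = 4673.64 → 4,670.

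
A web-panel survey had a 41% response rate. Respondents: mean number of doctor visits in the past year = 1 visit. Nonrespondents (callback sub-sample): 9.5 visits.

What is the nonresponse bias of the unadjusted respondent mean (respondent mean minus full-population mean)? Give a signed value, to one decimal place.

Nonresponse fraction = 1 − 0.41 = 0.59.
Bias = (nonresponse fraction) × (respondent mean − nonrespondent mean)
     = 0.59 × (1 − 9.5) = 0.59 × -8.5 = -5.015.

-5.0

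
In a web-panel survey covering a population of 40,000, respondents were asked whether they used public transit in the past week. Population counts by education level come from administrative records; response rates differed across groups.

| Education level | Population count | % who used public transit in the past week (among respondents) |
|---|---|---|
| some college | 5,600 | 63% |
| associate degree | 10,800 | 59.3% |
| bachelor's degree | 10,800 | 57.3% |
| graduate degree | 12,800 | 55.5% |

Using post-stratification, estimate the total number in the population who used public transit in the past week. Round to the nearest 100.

Apply each group's respondent rate to its population count:
  some college: 5,600 × 63% = 3528
  associate degree: 10,800 × 59.3% = 6404.4
  bachelor's degree: 10,800 × 57.3% = 6188.4
  graduate degree: 12,800 × 55.5% = 7104
Estimated total = 23224.8 → 23,200.

23,200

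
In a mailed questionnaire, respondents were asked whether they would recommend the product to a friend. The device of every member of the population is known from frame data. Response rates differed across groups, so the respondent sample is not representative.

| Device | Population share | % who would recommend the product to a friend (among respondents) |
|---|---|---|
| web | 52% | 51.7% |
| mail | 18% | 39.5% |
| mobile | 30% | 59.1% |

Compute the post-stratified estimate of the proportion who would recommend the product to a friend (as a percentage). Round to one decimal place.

Reweight to the known device distribution:
  web: 0.52 × 51.7 = 26.884
  mail: 0.18 × 39.5 = 7.11
  mobile: 0.3 × 59.1 = 17.73
Post-stratified estimate = 51.724 → 51.7%.

51.7%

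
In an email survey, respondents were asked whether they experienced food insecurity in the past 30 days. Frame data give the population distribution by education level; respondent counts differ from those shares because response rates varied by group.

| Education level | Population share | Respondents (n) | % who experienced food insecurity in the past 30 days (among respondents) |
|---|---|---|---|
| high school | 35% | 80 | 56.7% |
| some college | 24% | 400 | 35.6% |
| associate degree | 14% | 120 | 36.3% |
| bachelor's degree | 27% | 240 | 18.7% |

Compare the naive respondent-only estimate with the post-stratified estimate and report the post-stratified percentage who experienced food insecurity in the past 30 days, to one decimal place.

38.5%

Naive respondent-only estimate (weights = respondent counts):
  (80/840)×56.7 + (400/840)×35.6 + (120/840)×36.3 + (240/840)×18.7 = 32.881%
Post-stratifying to population shares instead:
  0.35×56.7 + 0.24×35.6 + 0.14×36.3 + 0.27×18.7 = 38.52%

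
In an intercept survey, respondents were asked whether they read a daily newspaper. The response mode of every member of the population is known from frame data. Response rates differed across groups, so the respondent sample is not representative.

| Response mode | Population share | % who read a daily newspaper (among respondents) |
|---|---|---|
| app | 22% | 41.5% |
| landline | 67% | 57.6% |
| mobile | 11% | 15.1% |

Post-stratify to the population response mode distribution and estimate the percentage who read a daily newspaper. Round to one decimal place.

49.4%

Weight each group's respondent value by its population share:
  app: 0.22 × 41.5 = 9.13
  landline: 0.67 × 57.6 = 38.592
  mobile: 0.11 × 15.1 = 1.661
Post-stratified estimate = 49.383 → 49.4%.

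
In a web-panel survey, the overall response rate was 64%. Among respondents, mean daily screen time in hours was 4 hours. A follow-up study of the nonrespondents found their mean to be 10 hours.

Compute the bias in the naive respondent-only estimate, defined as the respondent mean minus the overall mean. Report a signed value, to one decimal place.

Nonresponse fraction = 1 − 0.64 = 0.36.
Bias = (nonresponse fraction) × (respondent mean − nonrespondent mean)
     = 0.36 × (4 − 10) = 0.36 × -6 = -2.16.

-2.2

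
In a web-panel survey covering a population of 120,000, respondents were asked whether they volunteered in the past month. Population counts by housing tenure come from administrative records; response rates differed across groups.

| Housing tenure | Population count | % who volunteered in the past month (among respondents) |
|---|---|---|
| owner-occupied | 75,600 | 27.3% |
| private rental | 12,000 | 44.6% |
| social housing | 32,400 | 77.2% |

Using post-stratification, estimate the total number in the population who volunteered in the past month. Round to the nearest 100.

51,000

Estimated count per cell = population count × respondent percentage:
  owner-occupied: 75,600 × 27.3% = 20638.8
  private rental: 12,000 × 44.6% = 5352
  social housing: 32,400 × 77.2% = 25012.8
Estimated total = 51003.6 → 51,000.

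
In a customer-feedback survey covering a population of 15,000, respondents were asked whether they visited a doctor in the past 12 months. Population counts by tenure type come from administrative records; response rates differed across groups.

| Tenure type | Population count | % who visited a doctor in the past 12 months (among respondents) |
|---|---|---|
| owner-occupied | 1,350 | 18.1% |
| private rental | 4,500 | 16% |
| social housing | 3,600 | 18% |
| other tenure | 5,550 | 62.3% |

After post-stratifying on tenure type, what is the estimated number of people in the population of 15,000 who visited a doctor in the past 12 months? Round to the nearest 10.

Apply each group's respondent rate to its population count:
  owner-occupied: 1,350 × 18.1% = 244.35
  private rental: 4,500 × 16% = 720
  social housing: 3,600 × 18% = 648
  other tenure: 5,550 × 62.3% = 3457.65
Estimated total = 5070 → 5,070.

5,070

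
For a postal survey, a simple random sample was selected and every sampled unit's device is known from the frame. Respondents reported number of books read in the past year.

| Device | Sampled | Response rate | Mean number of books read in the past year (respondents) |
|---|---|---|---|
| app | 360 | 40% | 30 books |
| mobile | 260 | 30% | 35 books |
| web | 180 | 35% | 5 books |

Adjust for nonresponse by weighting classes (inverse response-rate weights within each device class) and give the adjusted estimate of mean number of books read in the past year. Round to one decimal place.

26.0

Each respondent's weight = sampled/responded in their class; summing within a class gives n_sampled, so:
  app: 360 × 30 = 10,800
  mobile: 260 × 35 = 9100
  web: 180 × 5 = 900
Adjusted estimate = 20,800 / 800 = 26 → 26.0.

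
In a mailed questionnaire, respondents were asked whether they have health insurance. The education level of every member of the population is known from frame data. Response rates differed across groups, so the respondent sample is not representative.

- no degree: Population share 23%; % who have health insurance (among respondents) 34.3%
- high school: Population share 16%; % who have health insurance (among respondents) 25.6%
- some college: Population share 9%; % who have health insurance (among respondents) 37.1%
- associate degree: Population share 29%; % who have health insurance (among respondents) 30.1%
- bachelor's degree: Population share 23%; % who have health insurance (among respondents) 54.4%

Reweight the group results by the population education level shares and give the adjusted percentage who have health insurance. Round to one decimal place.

36.6%

Weight each group's respondent value by its population share:
  no degree: 0.23 × 34.3 = 7.889
  high school: 0.16 × 25.6 = 4.096
  some college: 0.09 × 37.1 = 3.339
  associate degree: 0.29 × 30.1 = 8.729
  bachelor's degree: 0.23 × 54.4 = 12.512
Post-stratified estimate = 36.565 → 36.6%.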